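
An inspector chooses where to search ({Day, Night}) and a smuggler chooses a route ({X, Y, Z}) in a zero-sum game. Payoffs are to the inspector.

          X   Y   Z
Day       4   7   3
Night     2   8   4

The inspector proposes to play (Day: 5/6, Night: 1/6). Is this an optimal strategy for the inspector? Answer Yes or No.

Against X this mix gives (5/6)·4 + (1/6)·2 = 11/3.
Against Y this mix gives (5/6)·7 + (1/6)·8 = 43/6.
Against Z this mix gives (5/6)·3 + (1/6)·4 = 19/6.
The smuggler will play Z, holding the inspector to 19/6. Shifting weight toward the row that does better against Z would raise this floor (the equalizing mix achieves 10/3 against both Z and X), so the proposed strategy is not optimal.

No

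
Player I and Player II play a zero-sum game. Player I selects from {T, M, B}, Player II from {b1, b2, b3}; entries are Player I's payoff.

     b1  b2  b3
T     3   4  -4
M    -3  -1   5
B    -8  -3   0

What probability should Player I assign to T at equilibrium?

Row minima: T → -4, M → -3, B → -8; maximin = -3.
Column maxima: b1 → 3, b2 → 4, b3 → 5; minimax = 3.
-3 ≠ 3, so there is no saddle point; optimal play is mixed.
B is strictly dominated by M, so Player I never plays it.
b2 is strictly dominated by b1 (it gives Player I strictly more in every row), so Player II never plays it.
On the remaining 2×2 (T, M vs b1, b3):
Let Player I play T with probability p. Expected payoff against b1: 3p + (-3)(1−p) = 6p − 3; against b3: (-4)p + 5(1−p) = −9p + 5.
Setting these equal: 6p − 3 = −9p + 5 ⇒ 15p = 8 ⇒ p = 8/15, and the value is (6)·(8/15) − 3 = 1/5.
For Player II: with q = P(b1), equating T's and M's payoffs gives 7q − 4 = −8q + 5 ⇒ q = 3/5.

8/15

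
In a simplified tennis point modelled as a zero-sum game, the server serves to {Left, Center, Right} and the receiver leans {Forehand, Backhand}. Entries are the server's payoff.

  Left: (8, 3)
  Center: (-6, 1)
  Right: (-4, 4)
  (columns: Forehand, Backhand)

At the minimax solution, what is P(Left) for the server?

8/13

Row minima: Left → 3, Center → -6, Right → -4; maximin = 3.
Column maxima: Forehand → 8, Backhand → 4; minimax = 4.
3 ≠ 4, so there is no saddle point; optimal play is mixed.
Center is strictly dominated by Left, so the server never plays it.
On the remaining 2×2 (Left, Right vs Forehand, Backhand):
Let the server play Left with probability p. Expected payoff against Forehand: 8p + (-4)(1−p) = 12p − 4; against Backhand: 3p + 4(1−p) = −p + 4.
Setting these equal: 12p − 4 = −p + 4 ⇒ 13p = 8 ⇒ p = 8/13, and the value is (12)·(8/13) − 4 = 44/13.
For the receiver: with q = P(Forehand), equating Left's and Right's payoffs gives 5q + 3 = −8q + 4 ⇒ q = 1/13.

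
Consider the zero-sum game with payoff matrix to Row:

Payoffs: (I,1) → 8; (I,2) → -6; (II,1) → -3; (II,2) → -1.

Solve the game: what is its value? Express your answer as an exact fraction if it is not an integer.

Row minima: I → -6, II → -3; maximin = -3.
Column maxima: 1 → 8, 2 → -1; minimax = -1.
-3 ≠ -1, so there is no saddle point; optimal play is mixed.
Let Row play I with probability p. Expected payoff against 1: 8p + (-3)(1−p) = 11p − 3; against 2: (-6)p + (-1)(1−p) = −5p − 1.
Setting these equal: 11p − 3 = −5p − 1 ⇒ 16p = 2 ⇒ p = 1/8, and the value is (11)·(1/8) − 3 = -13/8.
For Column: with q = P(1), equating I's and II's payoffs gives 14q − 6 = −2q − 1 ⇒ q = 5/16.

-13/8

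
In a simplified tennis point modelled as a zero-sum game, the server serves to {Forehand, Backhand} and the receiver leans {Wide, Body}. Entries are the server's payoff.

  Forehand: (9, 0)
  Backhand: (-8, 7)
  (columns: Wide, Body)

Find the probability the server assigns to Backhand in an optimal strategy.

3/8

Row minima: Forehand → 0, Backhand → -8; maximin = 0.
Column maxima: Wide → 9, Body → 7; minimax = 7.
0 ≠ 7, so there is no saddle point; optimal play is mixed.
Let the server play Forehand with probability p. Expected payoff against Wide: 9p + (-8)(1−p) = 17p − 8; against Body: 0p + 7(1−p) = −7p + 7.
Setting these equal: 17p − 8 = −7p + 7 ⇒ 24p = 15 ⇒ p = 5/8, and the value is (17)·(5/8) − 8 = 21/8.
For the receiver: with q = P(Wide), equating Forehand's and Backhand's payoffs gives 9q = −15q + 7 ⇒ q = 7/24.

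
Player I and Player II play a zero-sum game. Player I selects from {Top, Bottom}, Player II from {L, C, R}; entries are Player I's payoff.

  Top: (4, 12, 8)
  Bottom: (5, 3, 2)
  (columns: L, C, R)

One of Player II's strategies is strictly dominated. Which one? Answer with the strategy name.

C

R holds Player I's payoff strictly below C in every row: 8 < 12, 2 < 3.
So C is strictly dominated for Player II.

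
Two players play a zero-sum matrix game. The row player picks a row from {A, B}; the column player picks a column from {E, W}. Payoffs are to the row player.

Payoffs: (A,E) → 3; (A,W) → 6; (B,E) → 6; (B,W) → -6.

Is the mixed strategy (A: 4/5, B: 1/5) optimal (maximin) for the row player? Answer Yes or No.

Yes

Against E this mix gives (4/5)·3 + (1/5)·6 = 18/5.
Against W this mix gives (4/5)·6 + (1/5)·(-6) = 18/5.
All of the column player's active replies (E, W) yield 18/5, and no column does worse for the row player. The mix makes the column player indifferent and guarantees 18/5, so it is optimal.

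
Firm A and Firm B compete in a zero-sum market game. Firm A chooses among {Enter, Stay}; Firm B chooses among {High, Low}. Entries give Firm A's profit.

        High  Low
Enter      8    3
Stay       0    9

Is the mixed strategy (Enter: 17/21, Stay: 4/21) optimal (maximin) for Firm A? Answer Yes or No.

Against High this mix gives (17/21)·8 + (4/21)·0 = 136/21.
Against Low this mix gives (17/21)·3 + (4/21)·9 = 29/7.
Firm B will play Low, holding Firm A to 29/7. Shifting weight toward the row that does better against Low would raise this floor (the equalizing mix achieves 36/7 against both Low and High), so the proposed strategy is not optimal.

No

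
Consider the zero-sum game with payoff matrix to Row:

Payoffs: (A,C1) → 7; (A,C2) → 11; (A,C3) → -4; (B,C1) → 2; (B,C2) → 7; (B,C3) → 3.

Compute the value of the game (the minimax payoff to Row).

Row minima: A → -4, B → 2; maximin = 2.
Column maxima: C1 → 7, C2 → 11, C3 → 3; minimax = 3.
2 ≠ 3, so there is no saddle point; optimal play is mixed.
C2 is strictly dominated by C1 (it gives Row strictly more in every row), so Column never plays it.
On the remaining 2×2 (A, B vs C1, C3):
Let Row play A with probability p. Expected payoff against C1: 7p + 2(1−p) = 5p + 2; against C3: (-4)p + 3(1−p) = −7p + 3.
Setting these equal: 5p + 2 = −7p + 3 ⇒ 12p = 1 ⇒ p = 1/12, and the value is (5)·(1/12) + 2 = 29/12.
For Column: with q = P(C1), equating A's and B's payoffs gives 11q − 4 = −q + 3 ⇒ q = 7/12.

29/12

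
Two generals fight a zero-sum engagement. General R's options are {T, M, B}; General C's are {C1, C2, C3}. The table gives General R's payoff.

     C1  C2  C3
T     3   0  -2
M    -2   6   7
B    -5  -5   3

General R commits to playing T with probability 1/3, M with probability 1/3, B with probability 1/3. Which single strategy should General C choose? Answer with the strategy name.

C1

If General C plays C1, General R's expected payoff is (1/3)·3 + (1/3)·(-2) + (1/3)·(-5) = -4/3.
If General C plays C2, General R's expected payoff is (1/3)·0 + (1/3)·6 + (1/3)·(-5) = 1/3.
If General C plays C3, General R's expected payoff is (1/3)·(-2) + (1/3)·7 + (1/3)·3 = 8/3.
General C minimizes General R's payoff; the smallest is -4/3, so the best response is C1.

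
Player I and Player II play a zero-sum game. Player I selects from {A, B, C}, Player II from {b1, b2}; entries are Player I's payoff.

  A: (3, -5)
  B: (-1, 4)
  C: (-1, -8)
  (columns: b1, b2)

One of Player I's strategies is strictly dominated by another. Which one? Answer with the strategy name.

C

A gives a strictly higher payoff than C against every column: 3 > -1, -5 > -8.
So C is strictly dominated and Player I never plays it.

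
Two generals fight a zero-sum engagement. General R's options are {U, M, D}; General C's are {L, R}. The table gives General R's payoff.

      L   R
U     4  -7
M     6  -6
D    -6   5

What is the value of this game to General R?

Row minima: U → -7, M → -6, D → -6; maximin = -6.
Column maxima: L → 6, R → 5; minimax = 5.
-6 ≠ 5, so there is no saddle point; optimal play is mixed.
U is strictly dominated by M, so General R never plays it.
On the remaining 2×2 (M, D vs L, R):
Let General R play M with probability p. Expected payoff against L: 6p + (-6)(1−p) = 12p − 6; against R: (-6)p + 5(1−p) = −11p + 5.
Setting these equal: 12p − 6 = −11p + 5 ⇒ 23p = 11 ⇒ p = 11/23, and the value is (12)·(11/23) − 6 = -6/23.
For General C: with q = P(L), equating M's and D's payoffs gives 12q − 6 = −11q + 5 ⇒ q = 11/23.

-6/23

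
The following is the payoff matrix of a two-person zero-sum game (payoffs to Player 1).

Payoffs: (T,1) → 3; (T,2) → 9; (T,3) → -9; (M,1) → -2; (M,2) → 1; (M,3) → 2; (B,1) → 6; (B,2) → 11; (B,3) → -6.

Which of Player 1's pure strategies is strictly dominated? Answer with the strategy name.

B gives a strictly higher payoff than T against every column: 6 > 3, 11 > 9, -6 > -9.
So T is strictly dominated and Player 1 never plays it.

T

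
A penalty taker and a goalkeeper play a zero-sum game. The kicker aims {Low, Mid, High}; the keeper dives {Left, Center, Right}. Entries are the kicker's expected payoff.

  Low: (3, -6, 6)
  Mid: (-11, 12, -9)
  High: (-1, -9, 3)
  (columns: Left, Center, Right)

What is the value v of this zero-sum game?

Row minima: Low → -6, Mid → -11, High → -9; maximin = -6.
Column maxima: Left → 3, Center → 12, Right → 6; minimax = 3.
-6 ≠ 3, so there is no saddle point; optimal play is mixed.
High is strictly dominated by Low, so the kicker never plays it.
Right is strictly dominated by Left (it gives the kicker strictly more in every row), so the keeper never plays it.
On the remaining 2×2 (Low, Mid vs Left, Center):
Let the kicker play Low with probability p. Expected payoff against Left: 3p + (-11)(1−p) = 14p − 11; against Center: (-6)p + 12(1−p) = −18p + 12.
Setting these equal: 14p − 11 = −18p + 12 ⇒ 32p = 23 ⇒ p = 23/32, and the value is (14)·(23/32) − 11 = -15/16.
For the keeper: with q = P(Left), equating Low's and Mid's payoffs gives 9q − 6 = −23q + 12 ⇒ q = 9/16.

-15/16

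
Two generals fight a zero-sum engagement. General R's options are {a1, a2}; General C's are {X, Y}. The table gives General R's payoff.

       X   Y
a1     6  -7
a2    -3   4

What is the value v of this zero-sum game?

3/20

Row minima: a1 → -7, a2 → -3; maximin = -3.
Column maxima: X → 6, Y → 4; minimax = 4.
-3 ≠ 4, so there is no saddle point; optimal play is mixed.
Let General R play a1 with probability p. Expected payoff against X: 6p + (-3)(1−p) = 9p − 3; against Y: (-7)p + 4(1−p) = −11p + 4.
Setting these equal: 9p − 3 = −11p + 4 ⇒ 20p = 7 ⇒ p = 7/20, and the value is (9)·(7/20) − 3 = 3/20.
For General C: with q = P(X), equating a1's and a2's payoffs gives 13q − 7 = −7q + 4 ⇒ q = 11/20.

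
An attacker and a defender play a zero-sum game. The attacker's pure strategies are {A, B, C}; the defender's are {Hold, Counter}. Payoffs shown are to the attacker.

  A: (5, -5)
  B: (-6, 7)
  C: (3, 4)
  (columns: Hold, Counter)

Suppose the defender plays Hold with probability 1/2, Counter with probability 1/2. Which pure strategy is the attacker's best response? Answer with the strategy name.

Expected payoff of A: (1/2)·5 + (1/2)·(-5) = 0.
Expected payoff of B: (1/2)·(-6) + (1/2)·7 = 1/2.
Expected payoff of C: (1/2)·3 + (1/2)·4 = 7/2.
The largest is 7/2, so the attacker's best response is C.

C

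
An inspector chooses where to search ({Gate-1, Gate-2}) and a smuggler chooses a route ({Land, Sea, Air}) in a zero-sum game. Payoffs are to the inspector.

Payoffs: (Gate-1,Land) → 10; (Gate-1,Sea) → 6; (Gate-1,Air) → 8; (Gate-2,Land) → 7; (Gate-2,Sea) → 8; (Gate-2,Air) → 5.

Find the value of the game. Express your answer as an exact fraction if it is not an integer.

34/5

Row minima: Gate-1 → 6, Gate-2 → 5; maximin = 6.
Column maxima: Land → 10, Sea → 8, Air → 8; minimax = 8.
6 ≠ 8, so there is no saddle point; optimal play is mixed.
Land is strictly dominated by Air (it gives the inspector strictly more in every row), so the smuggler never plays it.
On the remaining 2×2 (Gate-1, Gate-2 vs Sea, Air):
Let the inspector play Gate-1 with probability p. Expected payoff against Sea: 6p + 8(1−p) = −2p + 8; against Air: 8p + 5(1−p) = 3p + 5.
Setting these equal: −2p + 8 = 3p + 5 ⇒ −5p = -3 ⇒ p = 3/5, and the value is (-2)·(3/5) + 8 = 34/5.
For the smuggler: with q = P(Sea), equating Gate-1's and Gate-2's payoffs gives −2q + 8 = 3q + 5 ⇒ q = 3/5.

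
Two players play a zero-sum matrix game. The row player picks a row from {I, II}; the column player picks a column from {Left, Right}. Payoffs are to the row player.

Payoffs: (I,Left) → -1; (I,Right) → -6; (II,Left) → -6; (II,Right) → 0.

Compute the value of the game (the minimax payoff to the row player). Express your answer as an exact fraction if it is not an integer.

Row minima: I → -6, II → -6; maximin = -6.
Column maxima: Left → -1, Right → 0; minimax = -1.
-6 ≠ -1, so there is no saddle point; optimal play is mixed.
Let the row player play I with probability p. Expected payoff against Left: (-1)p + (-6)(1−p) = 5p − 6; against Right: (-6)p + 0(1−p) = −6p.
Setting these equal: 5p − 6 = −6p ⇒ 11p = 6 ⇒ p = 6/11, and the value is (5)·(6/11) − 6 = -36/11.
For the column player: with q = P(Left), equating I's and II's payoffs gives 5q − 6 = −6q ⇒ q = 6/11.

-36/11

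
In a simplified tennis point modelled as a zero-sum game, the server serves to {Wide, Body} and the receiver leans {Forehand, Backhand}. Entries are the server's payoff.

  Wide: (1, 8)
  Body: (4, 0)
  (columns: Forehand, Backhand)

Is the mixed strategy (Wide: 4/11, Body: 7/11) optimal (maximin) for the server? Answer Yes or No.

Yes

Against Forehand this mix gives (4/11)·1 + (7/11)·4 = 32/11.
Against Backhand this mix gives (4/11)·8 + (7/11)·0 = 32/11.
All of the receiver's active replies (Forehand, Backhand) yield 32/11, and no column does worse for the server. The mix makes the receiver indifferent and guarantees 32/11, so it is optimal.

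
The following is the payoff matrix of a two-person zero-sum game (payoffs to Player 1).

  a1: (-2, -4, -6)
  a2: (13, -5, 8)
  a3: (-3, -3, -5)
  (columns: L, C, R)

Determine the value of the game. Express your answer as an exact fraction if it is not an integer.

-49/15

Row minima: a1 → -6, a2 → -5, a3 → -5; maximin = -5.
Column maxima: L → 13, C → -3, R → 8; minimax = -3.
-5 ≠ -3, so there is no saddle point; optimal play is mixed.
L is strictly dominated by R (it gives Player 1 strictly more in every row), so Player 2 never plays it.
With L eliminated, a1 is strictly dominated by a3 (a3 gives Player 1 strictly more in every remaining column), so Player 1 never plays it.
On the remaining 2×2 (a2, a3 vs C, R):
Let Player 1 play a2 with probability p. Expected payoff against C: (-5)p + (-3)(1−p) = −2p − 3; against R: 8p + (-5)(1−p) = 13p − 5.
Setting these equal: −2p − 3 = 13p − 5 ⇒ −15p = -2 ⇒ p = 2/15, and the value is (-2)·(2/15) − 3 = -49/15.
For Player 2: with q = P(C), equating a2's and a3's payoffs gives −13q + 8 = 2q − 5 ⇒ q = 13/15.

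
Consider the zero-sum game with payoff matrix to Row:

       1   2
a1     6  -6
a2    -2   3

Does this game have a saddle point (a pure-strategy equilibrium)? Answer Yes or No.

Row minima: a1 → -6, a2 → -2; maximin = -2.
Column maxima: 1 → 6, 2 → 3; minimax = 3.
-2 ≠ 3, so no pure-strategy equilibrium exists.

No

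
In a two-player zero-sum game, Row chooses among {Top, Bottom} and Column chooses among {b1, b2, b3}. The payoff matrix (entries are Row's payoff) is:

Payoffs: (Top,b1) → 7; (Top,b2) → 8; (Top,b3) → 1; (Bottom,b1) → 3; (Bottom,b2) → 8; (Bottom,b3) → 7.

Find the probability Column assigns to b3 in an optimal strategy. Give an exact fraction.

2/5

Row minima: Top → 1, Bottom → 3; maximin = 3.
Column maxima: b1 → 7, b2 → 8, b3 → 7; minimax = 7.
3 ≠ 7, so there is no saddle point; optimal play is mixed.
b2 is strictly dominated by b1 (it gives Row strictly more in every row), so Column never plays it.
On the remaining 2×2 (Top, Bottom vs b1, b3):
Let Row play Top with probability p. Expected payoff against b1: 7p + 3(1−p) = 4p + 3; against b3: 1p + 7(1−p) = −6p + 7.
Setting these equal: 4p + 3 = −6p + 7 ⇒ 10p = 4 ⇒ p = 2/5, and the value is (4)·(2/5) + 3 = 23/5.
For Column: with q = P(b1), equating Top's and Bottom's payoffs gives 6q + 1 = −4q + 7 ⇒ q = 3/5.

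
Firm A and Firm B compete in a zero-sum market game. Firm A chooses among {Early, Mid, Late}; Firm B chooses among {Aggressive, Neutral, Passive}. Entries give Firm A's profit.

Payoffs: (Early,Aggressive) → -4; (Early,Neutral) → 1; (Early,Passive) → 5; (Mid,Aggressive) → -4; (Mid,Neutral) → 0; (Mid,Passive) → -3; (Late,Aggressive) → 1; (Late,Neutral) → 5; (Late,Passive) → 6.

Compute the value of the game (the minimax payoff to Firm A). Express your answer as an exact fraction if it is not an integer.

Row minima: Early → -4, Mid → -4, Late → 1; maximin = 1.
Column maxima: Aggressive → 1, Neutral → 5, Passive → 6; minimax = 1.
Since maximin = minimax = 1, there is a saddle point and the value is 1.

1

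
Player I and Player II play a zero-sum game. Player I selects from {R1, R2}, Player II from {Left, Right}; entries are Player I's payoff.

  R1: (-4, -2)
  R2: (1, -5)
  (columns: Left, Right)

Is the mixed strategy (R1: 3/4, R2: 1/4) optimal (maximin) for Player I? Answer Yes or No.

Against Left this mix gives (3/4)·(-4) + (1/4)·1 = -11/4.
Against Right this mix gives (3/4)·(-2) + (1/4)·(-5) = -11/4.
All of Player II's active replies (Left, Right) yield -11/4, and no column does worse for Player I. The mix makes Player II indifferent and guarantees -11/4, so it is optimal.

Yes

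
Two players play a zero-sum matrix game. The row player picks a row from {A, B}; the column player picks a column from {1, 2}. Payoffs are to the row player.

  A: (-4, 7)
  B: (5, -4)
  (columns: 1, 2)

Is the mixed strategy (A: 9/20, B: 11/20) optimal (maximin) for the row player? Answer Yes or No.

Against 1 this mix gives (9/20)·(-4) + (11/20)·5 = 19/20.
Against 2 this mix gives (9/20)·7 + (11/20)·(-4) = 19/20.
All of the column player's active replies (1, 2) yield 19/20, and no column does worse for the row player. The mix makes the column player indifferent and guarantees 19/20, so it is optimal.

Yes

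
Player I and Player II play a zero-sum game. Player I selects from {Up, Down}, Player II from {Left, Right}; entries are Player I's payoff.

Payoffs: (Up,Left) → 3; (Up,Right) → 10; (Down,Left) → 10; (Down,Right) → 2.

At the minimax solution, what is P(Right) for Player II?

Row minima: Up → 3, Down → 2; maximin = 3.
Column maxima: Left → 10, Right → 10; minimax = 10.
3 ≠ 10, so there is no saddle point; optimal play is mixed.
Let Player I play Up with probability p. Expected payoff against Left: 3p + 10(1−p) = −7p + 10; against Right: 10p + 2(1−p) = 8p + 2.
Setting these equal: −7p + 10 = 8p + 2 ⇒ −15p = -8 ⇒ p = 8/15, and the value is (-7)·(8/15) + 10 = 94/15.
For Player II: with q = P(Left), equating Up's and Down's payoffs gives −7q + 10 = 8q + 2 ⇒ q = 8/15.

7/15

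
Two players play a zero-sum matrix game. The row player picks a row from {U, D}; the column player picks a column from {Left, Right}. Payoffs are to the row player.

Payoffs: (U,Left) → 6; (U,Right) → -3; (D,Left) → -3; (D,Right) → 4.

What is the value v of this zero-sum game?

Row minima: U → -3, D → -3; maximin = -3.
Column maxima: Left → 6, Right → 4; minimax = 4.
-3 ≠ 4, so there is no saddle point; optimal play is mixed.
Let the row player play U with probability p. Expected payoff against Left: 6p + (-3)(1−p) = 9p − 3; against Right: (-3)p + 4(1−p) = −7p + 4.
Setting these equal: 9p − 3 = −7p + 4 ⇒ 16p = 7 ⇒ p = 7/16, and the value is (9)·(7/16) − 3 = 15/16.
For the column player: with q = P(Left), equating U's and D's payoffs gives 9q − 3 = −7q + 4 ⇒ q = 7/16.

15/16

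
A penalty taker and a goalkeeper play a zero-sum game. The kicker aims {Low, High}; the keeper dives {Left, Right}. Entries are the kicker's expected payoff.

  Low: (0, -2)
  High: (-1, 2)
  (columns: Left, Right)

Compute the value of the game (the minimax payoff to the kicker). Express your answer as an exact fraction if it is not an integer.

-2/5

Row minima: Low → -2, High → -1; maximin = -1.
Column maxima: Left → 0, Right → 2; minimax = 0.
-1 ≠ 0, so there is no saddle point; optimal play is mixed.
Let the kicker play Low with probability p. Expected payoff against Left: 0p + (-1)(1−p) = p − 1; against Right: (-2)p + 2(1−p) = −4p + 2.
Setting these equal: p − 1 = −4p + 2 ⇒ 5p = 3 ⇒ p = 3/5, and the value is (1)·(3/5) − 1 = -2/5.
For the keeper: with q = P(Left), equating Low's and High's payoffs gives 2q − 2 = −3q + 2 ⇒ q = 4/5.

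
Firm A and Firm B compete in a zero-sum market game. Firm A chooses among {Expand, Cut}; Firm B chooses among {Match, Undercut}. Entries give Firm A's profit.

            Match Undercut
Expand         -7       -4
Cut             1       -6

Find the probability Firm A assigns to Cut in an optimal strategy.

3/10

Row minima: Expand → -7, Cut → -6; maximin = -6.
Column maxima: Match → 1, Undercut → -4; minimax = -4.
-6 ≠ -4, so there is no saddle point; optimal play is mixed.
Let Firm A play Expand with probability p. Expected payoff against Match: (-7)p + 1(1−p) = −8p + 1; against Undercut: (-4)p + (-6)(1−p) = 2p − 6.
Setting these equal: −8p + 1 = 2p − 6 ⇒ −10p = -7 ⇒ p = 7/10, and the value is (-8)·(7/10) + 1 = -23/5.
For Firm B: with q = P(Match), equating Expand's and Cut's payoffs gives −3q − 4 = 7q − 6 ⇒ q = 1/5.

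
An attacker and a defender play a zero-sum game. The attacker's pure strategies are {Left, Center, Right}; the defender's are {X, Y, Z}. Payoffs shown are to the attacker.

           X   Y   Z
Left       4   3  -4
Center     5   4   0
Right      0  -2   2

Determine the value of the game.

1

Row minima: Left → -4, Center → 0, Right → -2; maximin = 0.
Column maxima: X → 5, Y → 4, Z → 2; minimax = 2.
0 ≠ 2, so there is no saddle point; optimal play is mixed.
Left is strictly dominated by Center, so the attacker never plays it.
X is strictly dominated by Y (it gives the attacker strictly more in every row), so the defender never plays it.
On the remaining 2×2 (Center, Right vs Y, Z):
Let the attacker play Center with probability p. Expected payoff against Y: 4p + (-2)(1−p) = 6p − 2; against Z: 0p + 2(1−p) = −2p + 2.
Setting these equal: 6p − 2 = −2p + 2 ⇒ 8p = 4 ⇒ p = 1/2, and the value is (6)·(1/2) − 2 = 1.
For the defender: with q = P(Y), equating Center's and Right's payoffs gives 4q = −4q + 2 ⇒ q = 1/4.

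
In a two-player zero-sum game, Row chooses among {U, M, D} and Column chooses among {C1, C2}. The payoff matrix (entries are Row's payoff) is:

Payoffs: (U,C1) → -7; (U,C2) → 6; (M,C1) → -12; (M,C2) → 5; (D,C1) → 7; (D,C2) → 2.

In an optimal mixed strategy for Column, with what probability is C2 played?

7/9

Row minima: U → -7, M → -12, D → 2; maximin = 2.
Column maxima: C1 → 7, C2 → 6; minimax = 6.
2 ≠ 6, so there is no saddle point; optimal play is mixed.
M is strictly dominated by U, so Row never plays it.
On the remaining 2×2 (U, D vs C1, C2):
Let Row play U with probability p. Expected payoff against C1: (-7)p + 7(1−p) = −14p + 7; against C2: 6p + 2(1−p) = 4p + 2.
Setting these equal: −14p + 7 = 4p + 2 ⇒ −18p = -5 ⇒ p = 5/18, and the value is (-14)·(5/18) + 7 = 28/9.
For Column: with q = P(C1), equating U's and D's payoffs gives −13q + 6 = 5q + 2 ⇒ q = 2/9.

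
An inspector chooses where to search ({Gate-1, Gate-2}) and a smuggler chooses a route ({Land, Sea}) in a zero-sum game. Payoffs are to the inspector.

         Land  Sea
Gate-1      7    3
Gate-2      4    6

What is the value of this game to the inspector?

5

Row minima: Gate-1 → 3, Gate-2 → 4; maximin = 4.
Column maxima: Land → 7, Sea → 6; minimax = 6.
4 ≠ 6, so there is no saddle point; optimal play is mixed.
Let the inspector play Gate-1 with probability p. Expected payoff against Land: 7p + 4(1−p) = 3p + 4; against Sea: 3p + 6(1−p) = −3p + 6.
Setting these equal: 3p + 4 = −3p + 6 ⇒ 6p = 2 ⇒ p = 1/3, and the value is (3)·(1/3) + 4 = 5.
For the smuggler: with q = P(Land), equating Gate-1's and Gate-2's payoffs gives 4q + 3 = −2q + 6 ⇒ q = 1/2.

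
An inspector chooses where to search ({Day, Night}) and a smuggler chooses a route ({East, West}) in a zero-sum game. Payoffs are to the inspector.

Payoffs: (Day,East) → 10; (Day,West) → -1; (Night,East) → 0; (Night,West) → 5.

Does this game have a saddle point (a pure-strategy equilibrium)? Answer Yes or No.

No

Row minima: Day → -1, Night → 0; maximin = 0.
Column maxima: East → 10, West → 5; minimax = 5.
0 ≠ 5, so no pure-strategy equilibrium exists.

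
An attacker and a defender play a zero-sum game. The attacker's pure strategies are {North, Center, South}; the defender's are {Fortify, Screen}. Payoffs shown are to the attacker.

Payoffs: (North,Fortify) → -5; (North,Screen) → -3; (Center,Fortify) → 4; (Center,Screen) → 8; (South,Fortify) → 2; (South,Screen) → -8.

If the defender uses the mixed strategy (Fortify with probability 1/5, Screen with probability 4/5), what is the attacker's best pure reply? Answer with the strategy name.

Expected payoff of North: (1/5)·(-5) + (4/5)·(-3) = -17/5.
Expected payoff of Center: (1/5)·4 + (4/5)·8 = 36/5.
Expected payoff of South: (1/5)·2 + (4/5)·(-8) = -6.
The largest is 36/5, so the attacker's best response is Center.

Center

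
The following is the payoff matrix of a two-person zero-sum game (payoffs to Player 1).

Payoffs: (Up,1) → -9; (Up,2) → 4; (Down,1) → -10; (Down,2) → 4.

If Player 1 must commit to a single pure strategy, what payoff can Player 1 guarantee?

-9

Row minima: Up → -9, Down → -10.
The best of these is -9.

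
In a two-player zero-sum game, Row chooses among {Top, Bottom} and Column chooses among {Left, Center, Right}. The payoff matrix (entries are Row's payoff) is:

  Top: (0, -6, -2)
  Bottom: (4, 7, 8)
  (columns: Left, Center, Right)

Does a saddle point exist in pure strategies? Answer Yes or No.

Row minima: Top → -6, Bottom → 4; maximin = 4.
Column maxima: Left → 4, Center → 7, Right → 8; minimax = 4.
maximin = minimax = 4, so a saddle point exists.

Yes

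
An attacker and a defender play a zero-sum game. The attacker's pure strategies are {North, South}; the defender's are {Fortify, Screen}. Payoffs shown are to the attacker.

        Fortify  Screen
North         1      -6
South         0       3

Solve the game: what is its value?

Row minima: North → -6, South → 0; maximin = 0.
Column maxima: Fortify → 1, Screen → 3; minimax = 1.
0 ≠ 1, so there is no saddle point; optimal play is mixed.
Let the attacker play North with probability p. Expected payoff against Fortify: 1p + 0(1−p) = p; against Screen: (-6)p + 3(1−p) = −9p + 3.
Setting these equal: p = −9p + 3 ⇒ 10p = 3 ⇒ p = 3/10, and the value is (1)·(3/10) = 3/10.
For the defender: with q = P(Fortify), equating North's and South's payoffs gives 7q − 6 = −3q + 3 ⇒ q = 9/10.

3/10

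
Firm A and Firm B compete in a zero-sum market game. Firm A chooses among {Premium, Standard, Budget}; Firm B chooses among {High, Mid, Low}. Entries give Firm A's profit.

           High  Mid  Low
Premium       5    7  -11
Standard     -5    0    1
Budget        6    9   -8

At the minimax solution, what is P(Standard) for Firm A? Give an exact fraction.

Row minima: Premium → -11, Standard → -5, Budget → -8; maximin = -5.
Column maxima: High → 6, Mid → 9, Low → 1; minimax = 1.
-5 ≠ 1, so there is no saddle point; optimal play is mixed.
Premium is strictly dominated by Budget, so Firm A never plays it.
Mid is strictly dominated by High (it gives Firm A strictly more in every row), so Firm B never plays it.
On the remaining 2×2 (Standard, Budget vs High, Low):
Let Firm A play Standard with probability p. Expected payoff against High: (-5)p + 6(1−p) = −11p + 6; against Low: 1p + (-8)(1−p) = 9p − 8.
Setting these equal: −11p + 6 = 9p − 8 ⇒ −20p = -14 ⇒ p = 7/10, and the value is (-11)·(7/10) + 6 = -17/10.
For Firm B: with q = P(High), equating Standard's and Budget's payoffs gives −6q + 1 = 14q − 8 ⇒ q = 9/20.

7/10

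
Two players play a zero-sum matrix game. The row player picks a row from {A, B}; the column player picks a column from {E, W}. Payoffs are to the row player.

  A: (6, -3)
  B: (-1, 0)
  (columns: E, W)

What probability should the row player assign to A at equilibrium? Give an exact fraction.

Row minima: A → -3, B → -1; maximin = -1.
Column maxima: E → 6, W → 0; minimax = 0.
-1 ≠ 0, so there is no saddle point; optimal play is mixed.
Let the row player play A with probability p. Expected payoff against E: 6p + (-1)(1−p) = 7p − 1; against W: (-3)p + 0(1−p) = −3p.
Setting these equal: 7p − 1 = −3p ⇒ 10p = 1 ⇒ p = 1/10, and the value is (7)·(1/10) − 1 = -3/10.
For the column player: with q = P(E), equating A's and B's payoffs gives 9q − 3 = −q ⇒ q = 3/10.

1/10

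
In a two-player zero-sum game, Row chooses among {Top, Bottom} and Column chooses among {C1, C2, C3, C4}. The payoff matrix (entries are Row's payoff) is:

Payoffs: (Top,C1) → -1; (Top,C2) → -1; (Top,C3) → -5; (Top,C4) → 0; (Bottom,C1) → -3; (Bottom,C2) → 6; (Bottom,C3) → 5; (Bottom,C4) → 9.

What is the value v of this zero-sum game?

-5/3

Row minima: Top → -5, Bottom → -3; maximin = -3.
Column maxima: C1 → -1, C2 → 6, C3 → 5, C4 → 9; minimax = -1.
-3 ≠ -1, so there is no saddle point; optimal play is mixed.
C2 is strictly dominated by C3 (it gives Row strictly more in every row), so Column never plays it.
C4 is strictly dominated by C1 (it gives Row strictly more in every row), so Column never plays it.
On the remaining 2×2 (Top, Bottom vs C1, C3):
Let Row play Top with probability p. Expected payoff against C1: (-1)p + (-3)(1−p) = 2p − 3; against C3: (-5)p + 5(1−p) = −10p + 5.
Setting these equal: 2p − 3 = −10p + 5 ⇒ 12p = 8 ⇒ p = 2/3, and the value is (2)·(2/3) − 3 = -5/3.
For Column: with q = P(C1), equating Top's and Bottom's payoffs gives 4q − 5 = −8q + 5 ⇒ q = 5/6.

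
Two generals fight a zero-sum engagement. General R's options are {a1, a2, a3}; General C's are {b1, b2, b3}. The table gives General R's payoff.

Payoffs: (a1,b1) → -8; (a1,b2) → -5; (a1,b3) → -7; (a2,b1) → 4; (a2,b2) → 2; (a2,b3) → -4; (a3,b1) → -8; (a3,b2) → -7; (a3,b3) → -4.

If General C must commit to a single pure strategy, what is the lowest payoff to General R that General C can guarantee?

Column maxima: b1 → 4, b2 → 2, b3 → -4.
The smallest of these is -4.

-4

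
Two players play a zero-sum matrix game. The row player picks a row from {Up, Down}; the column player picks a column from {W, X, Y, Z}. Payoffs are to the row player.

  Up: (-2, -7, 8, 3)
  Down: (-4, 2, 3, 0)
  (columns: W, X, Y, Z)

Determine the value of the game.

Row minima: Up → -7, Down → -4; maximin = -4.
Column maxima: W → -2, X → 2, Y → 8, Z → 3; minimax = -2.
-4 ≠ -2, so there is no saddle point; optimal play is mixed.
Y is strictly dominated by W (it gives the row player strictly more in every row), so the column player never plays it.
Z is strictly dominated by W (it gives the row player strictly more in every row), so the column player never plays it.
On the remaining 2×2 (Up, Down vs W, X):
Let the row player play Up with probability p. Expected payoff against W: (-2)p + (-4)(1−p) = 2p − 4; against X: (-7)p + 2(1−p) = −9p + 2.
Setting these equal: 2p − 4 = −9p + 2 ⇒ 11p = 6 ⇒ p = 6/11, and the value is (2)·(6/11) − 4 = -32/11.
For the column player: with q = P(W), equating Up's and Down's payoffs gives 5q − 7 = −6q + 2 ⇒ q = 9/11.

-32/11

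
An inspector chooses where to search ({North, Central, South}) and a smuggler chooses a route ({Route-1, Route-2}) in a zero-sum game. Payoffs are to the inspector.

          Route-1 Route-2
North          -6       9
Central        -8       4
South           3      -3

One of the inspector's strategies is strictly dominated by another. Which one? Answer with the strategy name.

North gives a strictly higher payoff than Central against every column: -6 > -8, 9 > 4.
So Central is strictly dominated and the inspector never plays it.

Central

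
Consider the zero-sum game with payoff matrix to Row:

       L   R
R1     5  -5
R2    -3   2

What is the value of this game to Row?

Row minima: R1 → -5, R2 → -3; maximin = -3.
Column maxima: L → 5, R → 2; minimax = 2.
-3 ≠ 2, so there is no saddle point; optimal play is mixed.
Let Row play R1 with probability p. Expected payoff against L: 5p + (-3)(1−p) = 8p − 3; against R: (-5)p + 2(1−p) = −7p + 2.
Setting these equal: 8p − 3 = −7p + 2 ⇒ 15p = 5 ⇒ p = 1/3, and the value is (8)·(1/3) − 3 = -1/3.
For Column: with q = P(L), equating R1's and R2's payoffs gives 10q − 5 = −5q + 2 ⇒ q = 7/15.

-1/3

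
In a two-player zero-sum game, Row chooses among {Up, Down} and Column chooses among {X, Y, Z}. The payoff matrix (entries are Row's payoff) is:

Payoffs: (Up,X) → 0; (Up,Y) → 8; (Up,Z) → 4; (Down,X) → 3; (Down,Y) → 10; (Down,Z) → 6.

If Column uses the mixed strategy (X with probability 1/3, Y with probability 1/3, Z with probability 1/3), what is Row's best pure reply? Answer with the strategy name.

Down

Expected payoff of Up: (1/3)·0 + (1/3)·8 + (1/3)·4 = 4.
Expected payoff of Down: (1/3)·3 + (1/3)·10 + (1/3)·6 = 19/3.
The largest is 19/3, so Row's best response is Down.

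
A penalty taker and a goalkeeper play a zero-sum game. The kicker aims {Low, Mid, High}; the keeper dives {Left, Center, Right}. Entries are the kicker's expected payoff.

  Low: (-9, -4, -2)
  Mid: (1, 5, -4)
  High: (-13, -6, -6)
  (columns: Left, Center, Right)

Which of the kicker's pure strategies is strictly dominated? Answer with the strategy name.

High

Low gives a strictly higher payoff than High against every column: -9 > -13, -4 > -6, -2 > -6.
So High is strictly dominated and the kicker never plays it.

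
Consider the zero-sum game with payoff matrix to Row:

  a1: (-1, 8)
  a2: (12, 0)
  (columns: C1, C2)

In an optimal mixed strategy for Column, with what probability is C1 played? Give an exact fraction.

8/21

Row minima: a1 → -1, a2 → 0; maximin = 0.
Column maxima: C1 → 12, C2 → 8; minimax = 8.
0 ≠ 8, so there is no saddle point; optimal play is mixed.
Let Row play a1 with probability p. Expected payoff against C1: (-1)p + 12(1−p) = −13p + 12; against C2: 8p + 0(1−p) = 8p.
Setting these equal: −13p + 12 = 8p ⇒ −21p = -12 ⇒ p = 4/7, and the value is (-13)·(4/7) + 12 = 32/7.
For Column: with q = P(C1), equating a1's and a2's payoffs gives −9q + 8 = 12q ⇒ q = 8/21.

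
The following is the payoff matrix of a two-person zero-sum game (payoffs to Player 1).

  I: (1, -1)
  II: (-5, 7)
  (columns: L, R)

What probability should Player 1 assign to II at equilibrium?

1/7

Row minima: I → -1, II → -5; maximin = -1.
Column maxima: L → 1, R → 7; minimax = 1.
-1 ≠ 1, so there is no saddle point; optimal play is mixed.
Let Player 1 play I with probability p. Expected payoff against L: 1p + (-5)(1−p) = 6p − 5; against R: (-1)p + 7(1−p) = −8p + 7.
Setting these equal: 6p − 5 = −8p + 7 ⇒ 14p = 12 ⇒ p = 6/7, and the value is (6)·(6/7) − 5 = 1/7.
For Player 2: with q = P(L), equating I's and II's payoffs gives 2q − 1 = −12q + 7 ⇒ q = 4/7.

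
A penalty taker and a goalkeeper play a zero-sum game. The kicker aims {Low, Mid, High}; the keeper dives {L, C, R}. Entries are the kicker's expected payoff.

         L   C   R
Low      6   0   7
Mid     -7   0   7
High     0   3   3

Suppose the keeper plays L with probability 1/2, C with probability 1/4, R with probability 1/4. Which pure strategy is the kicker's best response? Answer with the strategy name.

Low

Expected payoff of Low: (1/2)·6 + (1/4)·0 + (1/4)·7 = 19/4.
Expected payoff of Mid: (1/2)·(-7) + (1/4)·0 + (1/4)·7 = -7/4.
Expected payoff of High: (1/2)·0 + (1/4)·3 + (1/4)·3 = 3/2.
The largest is 19/4, so the kicker's best response is Low.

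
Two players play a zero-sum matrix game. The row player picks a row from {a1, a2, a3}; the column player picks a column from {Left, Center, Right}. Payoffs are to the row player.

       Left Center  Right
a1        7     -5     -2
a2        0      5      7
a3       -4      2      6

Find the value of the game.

35/17

Row minima: a1 → -5, a2 → 0, a3 → -4; maximin = 0.
Column maxima: Left → 7, Center → 5, Right → 7; minimax = 5.
0 ≠ 5, so there is no saddle point; optimal play is mixed.
a3 is strictly dominated by a2, so the row player never plays it.
Right is strictly dominated by Center (it gives the row player strictly more in every row), so the column player never plays it.
On the remaining 2×2 (a1, a2 vs Left, Center):
Let the row player play a1 with probability p. Expected payoff against Left: 7p + 0(1−p) = 7p; against Center: (-5)p + 5(1−p) = −10p + 5.
Setting these equal: 7p = −10p + 5 ⇒ 17p = 5 ⇒ p = 5/17, and the value is (7)·(5/17) = 35/17.
For the column player: with q = P(Left), equating a1's and a2's payoffs gives 12q − 5 = −5q + 5 ⇒ q = 10/17.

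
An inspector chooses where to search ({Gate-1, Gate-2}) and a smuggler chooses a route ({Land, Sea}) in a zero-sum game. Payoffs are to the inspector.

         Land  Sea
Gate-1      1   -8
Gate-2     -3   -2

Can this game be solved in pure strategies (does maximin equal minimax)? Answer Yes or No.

No

Row minima: Gate-1 → -8, Gate-2 → -3; maximin = -3.
Column maxima: Land → 1, Sea → -2; minimax = -2.
-3 ≠ -2, so no pure-strategy equilibrium exists.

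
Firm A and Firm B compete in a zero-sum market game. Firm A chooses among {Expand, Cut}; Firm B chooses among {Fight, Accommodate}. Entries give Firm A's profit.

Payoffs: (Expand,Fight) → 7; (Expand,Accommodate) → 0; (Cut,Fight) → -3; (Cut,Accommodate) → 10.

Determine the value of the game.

7/2

Row minima: Expand → 0, Cut → -3; maximin = 0.
Column maxima: Fight → 7, Accommodate → 10; minimax = 7.
0 ≠ 7, so there is no saddle point; optimal play is mixed.
Let Firm A play Expand with probability p. Expected payoff against Fight: 7p + (-3)(1−p) = 10p − 3; against Accommodate: 0p + 10(1−p) = −10p + 10.
Setting these equal: 10p − 3 = −10p + 10 ⇒ 20p = 13 ⇒ p = 13/20, and the value is (10)·(13/20) − 3 = 7/2.
For Firm B: with q = P(Fight), equating Expand's and Cut's payoffs gives 7q = −13q + 10 ⇒ q = 1/2.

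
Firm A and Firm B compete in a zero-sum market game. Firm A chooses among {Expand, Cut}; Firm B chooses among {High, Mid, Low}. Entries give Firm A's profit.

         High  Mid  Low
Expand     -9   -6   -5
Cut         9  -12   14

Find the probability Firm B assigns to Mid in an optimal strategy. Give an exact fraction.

3/4

Row minima: Expand → -9, Cut → -12; maximin = -9.
Column maxima: High → 9, Mid → -6, Low → 14; minimax = -6.
-9 ≠ -6, so there is no saddle point; optimal play is mixed.
Low is strictly dominated by High (it gives Firm A strictly more in every row), so Firm B never plays it.
On the remaining 2×2 (Expand, Cut vs High, Mid):
Let Firm A play Expand with probability p. Expected payoff against High: (-9)p + 9(1−p) = −18p + 9; against Mid: (-6)p + (-12)(1−p) = 6p − 12.
Setting these equal: −18p + 9 = 6p − 12 ⇒ −24p = -21 ⇒ p = 7/8, and the value is (-18)·(7/8) + 9 = -27/4.
For Firm B: with q = P(High), equating Expand's and Cut's payoffs gives −3q − 6 = 21q − 12 ⇒ q = 1/4.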